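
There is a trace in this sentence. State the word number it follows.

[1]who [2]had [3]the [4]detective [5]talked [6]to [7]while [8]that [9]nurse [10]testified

6

The displaced element is "who" (word 1).
It functions as the object of the preposition "to" of "talked", so the gap sits immediately after word 6 ("to").
Base order: The detective had talked to who while that nurse testified.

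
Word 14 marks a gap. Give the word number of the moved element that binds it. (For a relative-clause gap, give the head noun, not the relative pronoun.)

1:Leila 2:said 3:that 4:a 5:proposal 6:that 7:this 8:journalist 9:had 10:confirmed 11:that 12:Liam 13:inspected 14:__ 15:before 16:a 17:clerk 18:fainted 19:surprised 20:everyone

5

The gap at 14 is the object of "inspected", inside a relative clause.
The relative pronoun is "that" (word 6); it is bound by the head noun immediately before it.
Its filler is the head noun "proposal", at word 5.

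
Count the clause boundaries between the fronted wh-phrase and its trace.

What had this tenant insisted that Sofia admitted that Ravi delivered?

"what" is extracted from the object of "delivered".
Boundaries crossed, outermost first: [that], [that] — 2 in total.

2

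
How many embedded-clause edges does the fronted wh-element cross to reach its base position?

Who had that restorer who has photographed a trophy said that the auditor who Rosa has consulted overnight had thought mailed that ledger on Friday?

2

"who" is extracted from the subject of "mailed".
Boundaries crossed, outermost first: [that], [Ø] — 2 in total.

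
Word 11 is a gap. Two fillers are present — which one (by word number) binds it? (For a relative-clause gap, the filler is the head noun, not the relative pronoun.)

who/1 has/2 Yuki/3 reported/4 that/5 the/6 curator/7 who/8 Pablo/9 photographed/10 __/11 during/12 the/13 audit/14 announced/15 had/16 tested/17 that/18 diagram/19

7

The marked gap is inside the relative clause, the direct object of "photographed".
Its filler is the head noun "curator" (via "who"), at word 7.
(The other dependency links word 1 to a gap after word 15.)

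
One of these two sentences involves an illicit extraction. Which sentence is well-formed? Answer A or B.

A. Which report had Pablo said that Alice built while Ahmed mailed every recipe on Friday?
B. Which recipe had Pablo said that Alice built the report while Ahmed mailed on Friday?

In B, the wh-phrase is extracted from inside an adjunct island (introduced by "while"), which blocks movement.
In A, the extraction path crosses only that-complement boundaries, which are transparent.
So A is grammatical.

A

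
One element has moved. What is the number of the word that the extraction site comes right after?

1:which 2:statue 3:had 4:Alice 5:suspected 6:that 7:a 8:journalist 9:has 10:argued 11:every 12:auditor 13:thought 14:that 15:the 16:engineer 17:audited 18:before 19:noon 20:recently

The displaced element is "which statue" (word 2).
It is linked across 3 clause boundaries (that → Ø → that).
It functions as the direct object of "audited", so the gap sits immediately after word 17 ("audited").
Base order: Alice had suspected that a journalist has argued every auditor thought that the engineer audited which statue before noon recently.

17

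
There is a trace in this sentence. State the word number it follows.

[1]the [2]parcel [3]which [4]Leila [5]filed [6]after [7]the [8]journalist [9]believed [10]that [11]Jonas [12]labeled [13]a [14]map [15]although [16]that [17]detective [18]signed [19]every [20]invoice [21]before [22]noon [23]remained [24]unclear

The displaced element is "the parcel" (word 2).
It functions as the direct object of "filed", so the gap sits immediately after word 5 ("filed").
Base order: Leila filed the parcel after the journalist believed that Jonas labeled a map although that detective signed every invoice before noon.

5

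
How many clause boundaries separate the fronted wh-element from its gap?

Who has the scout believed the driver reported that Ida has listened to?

2

"who" is extracted from the PP object of "listened".
Boundaries crossed, outermost first: [Ø], [that] — 2 in total.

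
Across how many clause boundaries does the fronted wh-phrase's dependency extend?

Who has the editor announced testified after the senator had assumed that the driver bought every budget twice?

1

"who" is extracted from the subject of "testified".
Boundaries crossed, outermost first: [Ø] — 1 in total.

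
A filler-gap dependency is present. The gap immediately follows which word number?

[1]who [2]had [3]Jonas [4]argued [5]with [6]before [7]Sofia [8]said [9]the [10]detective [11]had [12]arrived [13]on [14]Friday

The displaced element is "who" (word 1).
It functions as the object of the preposition "with" of "argued", so the gap sits immediately after word 5 ("with").
Base order: Jonas had argued with who before Sofia said the detective had arrived on Friday.

5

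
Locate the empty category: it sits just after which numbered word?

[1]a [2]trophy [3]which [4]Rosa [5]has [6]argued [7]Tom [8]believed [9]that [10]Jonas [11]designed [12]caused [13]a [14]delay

11

The displaced element is "a trophy" (word 2).
It is linked across 2 clause boundaries (Ø → that).
It functions as the direct object of "designed", so the gap sits immediately after word 11 ("designed").
Base order: Rosa has argued Tom believed that Jonas designed a trophy.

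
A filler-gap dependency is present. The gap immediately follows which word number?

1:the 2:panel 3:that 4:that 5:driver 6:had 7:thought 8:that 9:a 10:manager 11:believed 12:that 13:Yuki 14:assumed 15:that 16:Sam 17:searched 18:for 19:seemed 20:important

The displaced element is "the panel" (word 2).
It is linked across 3 clause boundaries (that → that → that).
It functions as the object of the preposition "for" of "searched", so the gap sits immediately after word 18 ("for").
Base order: That driver had thought that a manager believed that Yuki assumed that Sam searched for the panel.

18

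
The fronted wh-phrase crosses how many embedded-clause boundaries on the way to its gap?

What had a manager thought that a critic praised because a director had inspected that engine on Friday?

"what" is extracted from the object of "praised".
Boundaries crossed, outermost first: [that] — 1 in total.

1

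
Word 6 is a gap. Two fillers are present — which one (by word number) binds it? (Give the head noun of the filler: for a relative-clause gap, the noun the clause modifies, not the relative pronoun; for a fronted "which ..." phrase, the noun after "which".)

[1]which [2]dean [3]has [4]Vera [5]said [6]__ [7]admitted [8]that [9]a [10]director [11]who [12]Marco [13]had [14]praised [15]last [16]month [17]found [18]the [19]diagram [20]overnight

2

The marked gap is the subject of "admitted".
Its filler is the fronted wh-phrase "which dean", at word 2.
(The other dependency links word 10 to a gap after word 14.)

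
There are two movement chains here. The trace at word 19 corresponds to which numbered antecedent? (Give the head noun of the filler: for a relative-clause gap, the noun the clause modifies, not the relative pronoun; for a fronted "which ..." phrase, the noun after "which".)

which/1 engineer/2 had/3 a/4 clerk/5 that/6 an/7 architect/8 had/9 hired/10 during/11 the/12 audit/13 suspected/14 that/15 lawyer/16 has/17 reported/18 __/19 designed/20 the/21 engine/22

The marked gap is the subject of "designed".
Its filler is the fronted wh-phrase "which engineer", at word 2.
(The other dependency links word 5 to a gap after word 10.)

2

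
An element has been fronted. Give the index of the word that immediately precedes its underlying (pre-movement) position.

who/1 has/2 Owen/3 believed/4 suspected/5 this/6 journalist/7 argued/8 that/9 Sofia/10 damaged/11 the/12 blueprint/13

The displaced element is "who" (word 1).
It is linked across 1 clause boundary (Ø).
It functions as the subject of "suspected", so the gap sits immediately after word 4 ("believed").
Base order: Owen has believed that who suspected this journalist argued that Sofia damaged the blueprint.

4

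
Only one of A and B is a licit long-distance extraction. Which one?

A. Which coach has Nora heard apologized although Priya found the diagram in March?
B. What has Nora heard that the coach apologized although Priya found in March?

A

In B, the wh-phrase is extracted from inside an adjunct island (introduced by "although"), which blocks movement.
In A, the extraction path crosses only that-complement boundaries, which are transparent.
So A is grammatical.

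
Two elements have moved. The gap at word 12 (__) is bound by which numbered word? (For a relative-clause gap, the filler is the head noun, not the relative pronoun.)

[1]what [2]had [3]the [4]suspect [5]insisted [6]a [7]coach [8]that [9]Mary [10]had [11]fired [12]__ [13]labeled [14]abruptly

The marked gap is inside the relative clause, the direct object of "fired".
Its filler is the head noun "coach" (via "that"), at word 7.
(The other dependency links word 1 to a gap after word 13.)

7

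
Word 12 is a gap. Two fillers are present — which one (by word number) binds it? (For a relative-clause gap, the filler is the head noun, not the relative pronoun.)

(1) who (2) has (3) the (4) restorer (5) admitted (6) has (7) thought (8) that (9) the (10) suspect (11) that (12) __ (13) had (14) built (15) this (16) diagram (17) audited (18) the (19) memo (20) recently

10

The marked gap is inside the relative clause, the subject of "built".
Its filler is the head noun "suspect" (via "that"), at word 10.
(The other dependency links word 1 to a gap after word 5.)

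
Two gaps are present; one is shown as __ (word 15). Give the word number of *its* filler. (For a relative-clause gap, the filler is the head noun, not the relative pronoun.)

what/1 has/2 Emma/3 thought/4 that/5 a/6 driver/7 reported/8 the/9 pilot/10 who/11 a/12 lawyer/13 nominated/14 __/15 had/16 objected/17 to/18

10

The marked gap is inside the relative clause, the direct object of "nominated".
Its filler is the head noun "pilot" (via "who"), at word 10.
(The other dependency links word 1 to a gap after word 18.)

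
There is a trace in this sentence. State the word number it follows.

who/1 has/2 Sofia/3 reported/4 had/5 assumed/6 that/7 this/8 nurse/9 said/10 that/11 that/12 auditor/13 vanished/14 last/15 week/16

The displaced element is "who" (word 1).
It is linked across 1 clause boundary (Ø).
It functions as the subject of "assumed", so the gap sits immediately after word 4 ("reported").
Base order: Sofia has reported that who had assumed that this nurse said that that auditor vanished last week.

4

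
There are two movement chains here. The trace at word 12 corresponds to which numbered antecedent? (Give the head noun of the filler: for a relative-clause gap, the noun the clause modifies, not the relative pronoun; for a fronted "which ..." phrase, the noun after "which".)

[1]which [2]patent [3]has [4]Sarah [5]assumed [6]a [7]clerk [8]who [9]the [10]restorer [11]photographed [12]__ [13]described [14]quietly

The marked gap is inside the relative clause, the direct object of "photographed".
Its filler is the head noun "clerk" (via "who"), at word 7.
(The other dependency links word 2 to a gap after word 13.)

7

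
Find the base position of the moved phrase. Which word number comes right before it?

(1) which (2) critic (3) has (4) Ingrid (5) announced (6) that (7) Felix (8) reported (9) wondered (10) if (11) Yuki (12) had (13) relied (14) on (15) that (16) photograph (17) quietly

The displaced element is "which critic" (word 2).
It is linked across 2 clause boundaries (that → Ø).
It functions as the subject of "wondered", so the gap sits immediately after word 8 ("reported").
Base order: Ingrid has announced that Felix reported which critic wondered if Yuki had relied on that photograph quietly.

8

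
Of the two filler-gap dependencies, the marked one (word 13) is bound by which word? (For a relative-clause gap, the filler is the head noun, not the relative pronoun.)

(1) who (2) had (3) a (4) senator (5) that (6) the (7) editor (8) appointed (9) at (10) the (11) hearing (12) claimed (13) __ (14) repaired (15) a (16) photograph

The marked gap is the subject of "repaired".
Its filler is the fronted wh-phrase "who", at word 1.
(The other dependency links word 4 to a gap after word 8.)

1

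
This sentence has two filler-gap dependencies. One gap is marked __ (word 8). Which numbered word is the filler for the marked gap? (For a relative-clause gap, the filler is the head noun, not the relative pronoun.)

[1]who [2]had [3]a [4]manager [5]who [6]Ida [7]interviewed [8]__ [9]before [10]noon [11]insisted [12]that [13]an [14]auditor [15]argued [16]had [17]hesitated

The marked gap is inside the relative clause, the direct object of "interviewed".
Its filler is the head noun "manager" (via "who"), at word 4.
(The other dependency links word 1 to a gap after word 15.)

4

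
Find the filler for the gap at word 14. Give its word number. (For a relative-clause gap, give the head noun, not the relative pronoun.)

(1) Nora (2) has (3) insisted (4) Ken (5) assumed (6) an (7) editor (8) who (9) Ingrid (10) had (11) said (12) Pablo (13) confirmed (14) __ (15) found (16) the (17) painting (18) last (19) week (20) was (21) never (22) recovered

The gap at 14 is the subject of "found", inside a relative clause.
The relative pronoun is "who" (word 8); it is bound by the head noun immediately before it.
Its filler is the head noun "editor", at word 7.

7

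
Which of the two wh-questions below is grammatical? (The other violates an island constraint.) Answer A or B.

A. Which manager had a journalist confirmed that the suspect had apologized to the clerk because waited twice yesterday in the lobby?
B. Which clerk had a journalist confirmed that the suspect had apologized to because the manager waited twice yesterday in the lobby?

In A, the wh-phrase is extracted from inside an adjunct island (introduced by "because"), which blocks movement.
In B, the extraction path crosses only that-complement boundaries, which are transparent.
So B is grammatical.

B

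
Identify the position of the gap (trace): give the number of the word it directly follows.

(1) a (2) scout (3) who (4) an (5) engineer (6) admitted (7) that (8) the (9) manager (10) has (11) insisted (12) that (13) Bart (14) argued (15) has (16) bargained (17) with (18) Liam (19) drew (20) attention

The displaced element is "a scout" (word 2).
It is linked across 3 clause boundaries (that → that → Ø).
It functions as the subject of "bargained", so the gap sits immediately after word 14 ("argued").
Base order: An engineer admitted that the manager has insisted that Bart argued that a scout has bargained with Liam.

14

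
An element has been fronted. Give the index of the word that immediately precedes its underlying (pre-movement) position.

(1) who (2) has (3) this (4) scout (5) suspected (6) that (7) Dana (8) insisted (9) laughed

8

The displaced element is "who" (word 1).
It is linked across 2 clause boundaries (that → Ø).
It functions as the subject of "laughed", so the gap sits immediately after word 8 ("insisted").
Base order: This scout has suspected that Dana insisted who laughed.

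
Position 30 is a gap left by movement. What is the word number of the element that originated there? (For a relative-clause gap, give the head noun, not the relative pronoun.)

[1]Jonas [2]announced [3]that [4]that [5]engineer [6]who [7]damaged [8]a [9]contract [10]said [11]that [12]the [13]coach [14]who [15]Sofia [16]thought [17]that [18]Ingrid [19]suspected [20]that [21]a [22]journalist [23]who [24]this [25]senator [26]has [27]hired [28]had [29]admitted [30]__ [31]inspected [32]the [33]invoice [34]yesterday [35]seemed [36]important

13

The gap at 30 is the subject of "inspected", inside a relative clause.
The relative pronoun is "who" (word 14); it is bound by the head noun immediately before it.
Its filler is the head noun "coach", at word 13.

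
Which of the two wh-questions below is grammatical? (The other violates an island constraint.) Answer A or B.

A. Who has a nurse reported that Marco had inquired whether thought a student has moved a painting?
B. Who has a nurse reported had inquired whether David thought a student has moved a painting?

B

In A, the wh-phrase is extracted from inside a wh-island (introduced by "whether"), which blocks movement.
In B, the extraction path crosses only that-complement boundaries, which are transparent.
So B is grammatical.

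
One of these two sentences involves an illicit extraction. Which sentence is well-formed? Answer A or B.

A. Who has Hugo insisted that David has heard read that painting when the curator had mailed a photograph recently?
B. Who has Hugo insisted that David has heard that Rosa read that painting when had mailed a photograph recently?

In B, the wh-phrase is extracted from inside an adjunct island (introduced by "when"), which blocks movement.
In A, the extraction path crosses only that-complement boundaries, which are transparent.
So A is grammatical.

A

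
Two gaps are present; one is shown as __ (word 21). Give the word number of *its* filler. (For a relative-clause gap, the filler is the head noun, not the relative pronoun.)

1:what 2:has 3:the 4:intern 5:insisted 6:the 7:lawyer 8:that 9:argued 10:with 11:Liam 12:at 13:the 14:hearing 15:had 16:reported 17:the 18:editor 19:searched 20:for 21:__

1

The marked gap is the object of the preposition "for" of "searched".
Its filler is the fronted wh-phrase "what", at word 1.
(The other dependency links word 7 to a gap after word 8.)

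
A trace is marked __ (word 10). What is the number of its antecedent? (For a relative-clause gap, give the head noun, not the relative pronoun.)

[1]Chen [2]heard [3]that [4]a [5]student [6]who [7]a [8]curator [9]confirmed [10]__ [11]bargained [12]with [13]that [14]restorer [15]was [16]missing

The gap at 10 is the subject of "bargained", inside a relative clause.
The relative pronoun is "who" (word 6); it is bound by the head noun immediately before it.
Its filler is the head noun "student", at word 5.

5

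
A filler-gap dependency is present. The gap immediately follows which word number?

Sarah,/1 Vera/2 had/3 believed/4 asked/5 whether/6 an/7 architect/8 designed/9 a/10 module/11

The displaced element is "Sarah" (word 1).
It is linked across 1 clause boundary (Ø).
It functions as the subject of "asked", so the gap sits immediately after word 4 ("believed").
Base order: Vera had believed that Sarah asked whether an architect designed a module.

4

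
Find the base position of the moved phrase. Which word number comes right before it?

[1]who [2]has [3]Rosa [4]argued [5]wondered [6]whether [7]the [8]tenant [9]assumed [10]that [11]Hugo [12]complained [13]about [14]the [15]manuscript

The displaced element is "who" (word 1).
It is linked across 1 clause boundary (Ø).
It functions as the subject of "wondered", so the gap sits immediately after word 4 ("argued").
Base order: Rosa has argued that who wondered whether the tenant assumed that Hugo complained about the manuscript.

4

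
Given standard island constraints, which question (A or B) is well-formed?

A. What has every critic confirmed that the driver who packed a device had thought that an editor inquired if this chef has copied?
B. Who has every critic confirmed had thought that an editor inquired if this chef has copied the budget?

B

In A, the wh-phrase is extracted from inside a wh-island (introduced by "if"), which blocks movement.
In B, the extraction path crosses only that-complement boundaries, which are transparent.
So B is grammatical.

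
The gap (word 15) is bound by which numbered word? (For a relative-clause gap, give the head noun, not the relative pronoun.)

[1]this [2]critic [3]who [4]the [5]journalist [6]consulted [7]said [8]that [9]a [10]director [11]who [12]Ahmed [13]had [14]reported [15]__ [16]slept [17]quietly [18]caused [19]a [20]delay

10

The gap at 15 is the subject of "slept", inside a relative clause.
The relative pronoun is "who" (word 11); it is bound by the head noun immediately before it.
Its filler is the head noun "director", at word 10.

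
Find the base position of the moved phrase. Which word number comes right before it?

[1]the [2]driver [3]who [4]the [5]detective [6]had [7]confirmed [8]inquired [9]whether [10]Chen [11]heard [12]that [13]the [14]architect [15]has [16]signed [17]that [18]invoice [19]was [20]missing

7

The displaced element is "the driver" (word 2).
It is linked across 1 clause boundary (Ø).
It functions as the subject of "inquired", so the gap sits immediately after word 7 ("confirmed").
Base order: The detective had confirmed that the driver inquired whether Chen heard that the architect has signed that invoice.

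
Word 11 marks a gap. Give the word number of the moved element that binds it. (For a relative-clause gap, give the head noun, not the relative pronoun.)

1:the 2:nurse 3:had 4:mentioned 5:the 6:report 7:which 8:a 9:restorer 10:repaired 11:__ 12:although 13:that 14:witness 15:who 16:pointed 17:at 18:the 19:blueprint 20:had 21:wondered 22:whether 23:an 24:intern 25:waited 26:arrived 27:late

6

The gap at 11 is the object of "repaired", inside a relative clause.
The relative pronoun is "which" (word 7); it is bound by the head noun immediately before it.
Its filler is the head noun "report", at word 6.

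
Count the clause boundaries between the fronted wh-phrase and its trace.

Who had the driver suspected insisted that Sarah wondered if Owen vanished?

1

"who" is extracted from the subject of "insisted".
Boundaries crossed, outermost first: [Ø] — 1 in total.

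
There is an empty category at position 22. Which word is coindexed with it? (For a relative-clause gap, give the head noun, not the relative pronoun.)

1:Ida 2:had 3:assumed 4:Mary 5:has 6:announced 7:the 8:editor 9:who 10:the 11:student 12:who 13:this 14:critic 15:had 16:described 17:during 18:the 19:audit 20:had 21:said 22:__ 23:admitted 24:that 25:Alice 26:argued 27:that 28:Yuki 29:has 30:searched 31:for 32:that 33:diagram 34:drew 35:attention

The gap at 22 is the subject of "admitted", inside a relative clause.
The relative pronoun is "who" (word 9); it is bound by the head noun immediately before it.
Its filler is the head noun "editor", at word 8.

8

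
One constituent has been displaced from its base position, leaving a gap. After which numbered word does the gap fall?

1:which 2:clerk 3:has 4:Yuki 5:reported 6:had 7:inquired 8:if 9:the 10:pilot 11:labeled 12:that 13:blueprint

The displaced element is "which clerk" (word 2).
It is linked across 1 clause boundary (Ø).
It functions as the subject of "inquired", so the gap sits immediately after word 5 ("reported").
Base order: Yuki has reported which clerk had inquired if the pilot labeled that blueprint.

5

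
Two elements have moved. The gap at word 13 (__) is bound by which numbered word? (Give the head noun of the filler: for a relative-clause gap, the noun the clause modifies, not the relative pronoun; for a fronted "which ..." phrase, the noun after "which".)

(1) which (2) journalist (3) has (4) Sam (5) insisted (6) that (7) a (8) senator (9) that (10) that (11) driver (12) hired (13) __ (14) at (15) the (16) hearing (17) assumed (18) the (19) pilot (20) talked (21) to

The marked gap is inside the relative clause, the direct object of "hired".
Its filler is the head noun "senator" (via "that"), at word 8.
(The other dependency links word 2 to a gap after word 21.)

8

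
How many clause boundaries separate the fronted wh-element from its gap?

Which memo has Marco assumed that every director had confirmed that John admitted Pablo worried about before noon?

3

"which memo" is extracted from the PP object of "worried".
Boundaries crossed, outermost first: [that], [that], [Ø] — 3 in total.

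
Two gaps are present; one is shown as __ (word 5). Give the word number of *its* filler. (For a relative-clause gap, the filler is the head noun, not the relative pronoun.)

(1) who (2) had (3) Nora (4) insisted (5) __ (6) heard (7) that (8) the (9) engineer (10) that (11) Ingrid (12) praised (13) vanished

1

The marked gap is the subject of "heard".
Its filler is the fronted wh-phrase "who", at word 1.
(The other dependency links word 9 to a gap after word 12.)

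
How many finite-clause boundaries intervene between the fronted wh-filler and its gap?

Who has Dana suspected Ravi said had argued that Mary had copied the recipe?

2

"who" is extracted from the subject of "argued".
Boundaries crossed, outermost first: [Ø], [Ø] — 2 in total.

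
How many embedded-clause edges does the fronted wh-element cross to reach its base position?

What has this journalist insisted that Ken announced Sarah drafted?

2

"what" is extracted from the object of "drafted".
Boundaries crossed, outermost first: [that], [Ø] — 2 in total.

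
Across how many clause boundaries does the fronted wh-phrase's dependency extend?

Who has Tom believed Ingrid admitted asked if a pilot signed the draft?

"who" is extracted from the subject of "asked".
Boundaries crossed, outermost first: [Ø], [Ø] — 2 in total.

2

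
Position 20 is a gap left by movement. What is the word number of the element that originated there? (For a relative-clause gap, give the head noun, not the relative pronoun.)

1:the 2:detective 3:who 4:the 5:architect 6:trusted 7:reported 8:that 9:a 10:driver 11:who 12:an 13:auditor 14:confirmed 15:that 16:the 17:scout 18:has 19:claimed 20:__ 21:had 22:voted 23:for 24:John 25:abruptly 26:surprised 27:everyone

10

The gap at 20 is the subject of "voted", inside a relative clause.
The relative pronoun is "who" (word 11); it is bound by the head noun immediately before it.
Its filler is the head noun "driver", at word 10.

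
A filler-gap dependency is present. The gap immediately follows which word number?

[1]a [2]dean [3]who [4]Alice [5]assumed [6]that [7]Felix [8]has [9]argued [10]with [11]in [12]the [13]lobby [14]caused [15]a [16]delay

10

The displaced element is "a dean" (word 2).
It is linked across 1 clause boundary (that).
It functions as the object of the preposition "with" of "argued", so the gap sits immediately after word 10 ("with").
Base order: Alice assumed that Felix has argued with a dean in the lobby.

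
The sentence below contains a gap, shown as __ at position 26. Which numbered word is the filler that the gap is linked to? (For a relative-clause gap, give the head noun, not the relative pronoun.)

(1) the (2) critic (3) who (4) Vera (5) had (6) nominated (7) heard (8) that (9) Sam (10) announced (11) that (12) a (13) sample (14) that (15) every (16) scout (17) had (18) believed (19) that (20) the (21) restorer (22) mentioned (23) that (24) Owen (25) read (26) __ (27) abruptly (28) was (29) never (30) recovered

The gap at 26 is the object of "read", inside a relative clause.
The relative pronoun is "that" (word 14); it is bound by the head noun immediately before it.
Its filler is the head noun "sample", at word 13.

13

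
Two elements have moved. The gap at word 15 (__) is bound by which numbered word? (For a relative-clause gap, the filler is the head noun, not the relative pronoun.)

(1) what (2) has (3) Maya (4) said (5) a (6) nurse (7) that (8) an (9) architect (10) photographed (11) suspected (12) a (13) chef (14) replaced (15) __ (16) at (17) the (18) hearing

The marked gap is the direct object of "replaced".
Its filler is the fronted wh-phrase "what", at word 1.
(The other dependency links word 6 to a gap after word 10.)

1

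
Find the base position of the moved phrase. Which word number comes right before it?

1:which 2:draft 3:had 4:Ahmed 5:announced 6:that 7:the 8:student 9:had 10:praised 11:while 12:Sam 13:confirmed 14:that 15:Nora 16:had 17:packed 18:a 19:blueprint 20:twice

The displaced element is "which draft" (word 2).
It is linked across 1 clause boundary (that).
It functions as the direct object of "praised", so the gap sits immediately after word 10 ("praised").
Base order: Ahmed had announced that the student had praised which draft while Sam confirmed that Nora had packed a blueprint twice.

10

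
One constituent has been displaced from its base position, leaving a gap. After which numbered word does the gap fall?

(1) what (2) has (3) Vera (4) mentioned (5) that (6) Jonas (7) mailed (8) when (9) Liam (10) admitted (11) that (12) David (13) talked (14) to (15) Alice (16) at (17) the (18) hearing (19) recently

The displaced element is "what" (word 1).
It is linked across 1 clause boundary (that).
It functions as the direct object of "mailed", so the gap sits immediately after word 7 ("mailed").
Base order: Vera has mentioned that Jonas mailed what when Liam admitted that David talked to Alice at the hearing recently.

7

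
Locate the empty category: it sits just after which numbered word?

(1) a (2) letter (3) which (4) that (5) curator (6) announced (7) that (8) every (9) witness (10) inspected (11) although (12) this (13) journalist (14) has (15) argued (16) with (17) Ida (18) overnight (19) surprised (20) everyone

10

The displaced element is "a letter" (word 2).
It is linked across 1 clause boundary (that).
It functions as the direct object of "inspected", so the gap sits immediately after word 10 ("inspected").
Base order: That curator announced that every witness inspected a letter although this journalist has argued with Ida overnight.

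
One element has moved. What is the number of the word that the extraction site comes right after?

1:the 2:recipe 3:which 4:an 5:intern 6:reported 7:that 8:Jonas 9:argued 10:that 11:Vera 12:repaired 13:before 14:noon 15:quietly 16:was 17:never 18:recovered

12

The displaced element is "the recipe" (word 2).
It is linked across 2 clause boundaries (that → that).
It functions as the direct object of "repaired", so the gap sits immediately after word 12 ("repaired").
Base order: An intern reported that Jonas argued that Vera repaired the recipe before noon quietly.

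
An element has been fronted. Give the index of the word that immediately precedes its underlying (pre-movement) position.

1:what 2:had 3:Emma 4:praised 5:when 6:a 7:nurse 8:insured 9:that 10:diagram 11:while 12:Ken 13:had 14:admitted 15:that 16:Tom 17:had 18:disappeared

The displaced element is "what" (word 1).
It functions as the direct object of "praised", so the gap sits immediately after word 4 ("praised").
Base order: Emma had praised what when a nurse insured that diagram while Ken had admitted that Tom had disappeared.

4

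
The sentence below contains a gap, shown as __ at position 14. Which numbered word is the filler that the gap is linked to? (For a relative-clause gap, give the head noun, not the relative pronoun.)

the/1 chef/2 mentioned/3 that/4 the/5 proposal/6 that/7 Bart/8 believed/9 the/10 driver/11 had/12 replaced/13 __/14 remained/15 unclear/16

The gap at 14 is the object of "replaced", inside a relative clause.
The relative pronoun is "that" (word 7); it is bound by the head noun immediately before it.
Its filler is the head noun "proposal", at word 6.

6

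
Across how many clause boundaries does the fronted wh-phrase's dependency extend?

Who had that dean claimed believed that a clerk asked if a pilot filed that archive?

1

"who" is extracted from the subject of "believed".
Boundaries crossed, outermost first: [Ø] — 1 in total.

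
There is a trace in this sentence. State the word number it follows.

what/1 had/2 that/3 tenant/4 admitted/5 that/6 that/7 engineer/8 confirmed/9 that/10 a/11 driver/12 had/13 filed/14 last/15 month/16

The displaced element is "what" (word 1).
It is linked across 2 clause boundaries (that → that).
It functions as the direct object of "filed", so the gap sits immediately after word 14 ("filed").
Base order: That tenant had admitted that that engineer confirmed that a driver had filed what last month.

14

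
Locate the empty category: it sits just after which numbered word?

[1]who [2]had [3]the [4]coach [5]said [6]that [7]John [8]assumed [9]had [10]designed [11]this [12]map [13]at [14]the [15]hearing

8

The displaced element is "who" (word 1).
It is linked across 2 clause boundaries (that → Ø).
It functions as the subject of "designed", so the gap sits immediately after word 8 ("assumed").
Base order: The coach had said that John assumed that who had designed this map at the hearing.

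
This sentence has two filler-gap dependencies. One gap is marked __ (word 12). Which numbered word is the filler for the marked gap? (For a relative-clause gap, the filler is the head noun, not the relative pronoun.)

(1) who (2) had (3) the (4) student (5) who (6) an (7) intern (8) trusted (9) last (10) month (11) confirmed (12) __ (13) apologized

1

The marked gap is the subject of "apologized".
Its filler is the fronted wh-phrase "who", at word 1.
(The other dependency links word 4 to a gap after word 8.)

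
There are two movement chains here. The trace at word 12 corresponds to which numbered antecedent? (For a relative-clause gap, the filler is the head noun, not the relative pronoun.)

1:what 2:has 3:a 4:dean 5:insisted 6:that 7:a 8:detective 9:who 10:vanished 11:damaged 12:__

1

The marked gap is the direct object of "damaged".
Its filler is the fronted wh-phrase "what", at word 1.
(The other dependency links word 8 to a gap after word 9.)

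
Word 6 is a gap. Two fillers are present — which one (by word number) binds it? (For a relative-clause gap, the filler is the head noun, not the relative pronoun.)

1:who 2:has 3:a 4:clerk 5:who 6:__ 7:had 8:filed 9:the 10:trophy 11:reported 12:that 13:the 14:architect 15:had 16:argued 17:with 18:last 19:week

4

The marked gap is inside the relative clause, the subject of "filed".
Its filler is the head noun "clerk" (via "who"), at word 4.
(The other dependency links word 1 to a gap after word 17.)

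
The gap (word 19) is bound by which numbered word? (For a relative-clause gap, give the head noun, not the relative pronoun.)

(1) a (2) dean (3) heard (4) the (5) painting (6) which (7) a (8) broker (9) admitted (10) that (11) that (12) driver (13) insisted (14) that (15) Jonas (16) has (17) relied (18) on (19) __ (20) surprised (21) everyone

The gap at 19 is the prepositional object of "relied", inside a relative clause.
The relative pronoun is "which" (word 6); it is bound by the head noun immediately before it.
Its filler is the head noun "painting", at word 5.

5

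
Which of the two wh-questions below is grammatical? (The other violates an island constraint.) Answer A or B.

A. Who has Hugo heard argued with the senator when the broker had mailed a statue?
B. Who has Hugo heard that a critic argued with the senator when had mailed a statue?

In B, the wh-phrase is extracted from inside an adjunct island (introduced by "when"), which blocks movement.
In A, the extraction path crosses only that-complement boundaries, which are transparent.
So A is grammatical.

A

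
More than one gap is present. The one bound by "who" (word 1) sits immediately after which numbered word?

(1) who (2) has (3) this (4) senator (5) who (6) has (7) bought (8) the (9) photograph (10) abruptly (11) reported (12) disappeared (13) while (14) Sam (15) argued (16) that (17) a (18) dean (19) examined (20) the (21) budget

The displaced element is "who" (word 1).
It is linked across 1 clause boundary (Ø).
It functions as the subject of "disappeared", so the gap sits immediately after word 11 ("reported").
Base order: This senator who has bought the photograph abruptly has reported who disappeared while Sam argued that a dean examined the budget.

11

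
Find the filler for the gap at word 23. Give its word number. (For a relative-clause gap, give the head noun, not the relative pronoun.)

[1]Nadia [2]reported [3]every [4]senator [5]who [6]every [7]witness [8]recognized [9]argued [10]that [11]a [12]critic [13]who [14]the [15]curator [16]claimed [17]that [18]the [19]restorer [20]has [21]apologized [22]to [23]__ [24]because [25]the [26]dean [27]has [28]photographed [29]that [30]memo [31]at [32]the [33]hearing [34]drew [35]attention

12

The gap at 23 is the prepositional object of "apologized", inside a relative clause.
The relative pronoun is "who" (word 13); it is bound by the head noun immediately before it.
Its filler is the head noun "critic", at word 12.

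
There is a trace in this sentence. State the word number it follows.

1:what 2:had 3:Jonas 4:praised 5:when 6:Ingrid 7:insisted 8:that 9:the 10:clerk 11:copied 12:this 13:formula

The displaced element is "what" (word 1).
It functions as the direct object of "praised", so the gap sits immediately after word 4 ("praised").
Base order: Jonas had praised what when Ingrid insisted that the clerk copied this formula.

4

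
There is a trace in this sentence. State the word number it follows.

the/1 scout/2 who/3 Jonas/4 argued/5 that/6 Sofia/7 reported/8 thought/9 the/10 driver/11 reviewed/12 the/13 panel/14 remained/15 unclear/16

The displaced element is "the scout" (word 2).
It is linked across 2 clause boundaries (that → Ø).
It functions as the subject of "thought", so the gap sits immediately after word 8 ("reported").
Base order: Jonas argued that Sofia reported that the scout thought the driver reviewed the panel.

8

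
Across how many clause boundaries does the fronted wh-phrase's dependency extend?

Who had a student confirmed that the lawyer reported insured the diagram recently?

2

"who" is extracted from the subject of "insured".
Boundaries crossed, outermost first: [that], [Ø] — 2 in total.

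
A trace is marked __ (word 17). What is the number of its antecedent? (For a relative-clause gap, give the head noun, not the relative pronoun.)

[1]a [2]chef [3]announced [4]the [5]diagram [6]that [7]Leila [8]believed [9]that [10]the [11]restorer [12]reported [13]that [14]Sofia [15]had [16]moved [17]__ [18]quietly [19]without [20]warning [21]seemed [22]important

The gap at 17 is the object of "moved", inside a relative clause.
The relative pronoun is "that" (word 6); it is bound by the head noun immediately before it.
Its filler is the head noun "diagram", at word 5.

5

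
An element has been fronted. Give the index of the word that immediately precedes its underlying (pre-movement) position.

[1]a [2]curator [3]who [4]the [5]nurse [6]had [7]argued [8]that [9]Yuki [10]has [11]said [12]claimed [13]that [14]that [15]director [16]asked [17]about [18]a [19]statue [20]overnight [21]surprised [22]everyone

The displaced element is "a curator" (word 2).
It is linked across 2 clause boundaries (that → Ø).
It functions as the subject of "claimed", so the gap sits immediately after word 11 ("said").
Base order: The nurse had argued that Yuki has said a curator claimed that that director asked about a statue overnight.

11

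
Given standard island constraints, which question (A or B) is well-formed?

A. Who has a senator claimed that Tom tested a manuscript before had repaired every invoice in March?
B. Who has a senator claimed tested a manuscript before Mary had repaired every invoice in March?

In A, the wh-phrase is extracted from inside an adjunct island (introduced by "before"), which blocks movement.
In B, the extraction path crosses only that-complement boundaries, which are transparent.
So B is grammatical.

B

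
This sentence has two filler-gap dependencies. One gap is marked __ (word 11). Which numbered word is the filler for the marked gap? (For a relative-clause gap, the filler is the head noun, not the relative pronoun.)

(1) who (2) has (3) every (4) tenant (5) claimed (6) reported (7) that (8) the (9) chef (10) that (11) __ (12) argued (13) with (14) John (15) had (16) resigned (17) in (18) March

9

The marked gap is inside the relative clause, the subject of "argued".
Its filler is the head noun "chef" (via "that"), at word 9.
(The other dependency links word 1 to a gap after word 5.)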